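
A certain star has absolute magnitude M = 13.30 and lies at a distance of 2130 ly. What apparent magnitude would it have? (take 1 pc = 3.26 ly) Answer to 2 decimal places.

m ≈ 22.38

d = 2130 ly / 3.26 = 653.4 pc
m = M + 5 log₁₀ d − 5 = 13.30 + 5·2.8152 − 5 = 22.376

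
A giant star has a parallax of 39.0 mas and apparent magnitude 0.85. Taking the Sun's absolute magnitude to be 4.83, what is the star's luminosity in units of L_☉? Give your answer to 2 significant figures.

L/L_☉ ≈ 260

d = 1/p = 1000/39.0 mas = 25.64 pc
M = m − 5 log₁₀ d + 5 = 0.85 − 5·1.4089 + 5 = -1.195
M − M_☉ = -1.195 − 4.83 = -6.025
L/L_☉ = 10^(−0.4 × -6.025) = 257.0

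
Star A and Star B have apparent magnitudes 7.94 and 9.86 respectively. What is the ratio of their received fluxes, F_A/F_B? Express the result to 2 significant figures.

Magnitude difference = -1.92
Flux ratio = 10^(−0.4 Δm) = 10^(−0.4 × -1.92) = 10^0.768 = 5.861

F_A/F_B ≈ 5.9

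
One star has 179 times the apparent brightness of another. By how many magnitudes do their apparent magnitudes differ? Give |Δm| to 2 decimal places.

|Δm| ≈ 5.63

Pogson: Δm = −2.5 log₁₀(ratio) = −2.5 log₁₀(179) = −2.5 × 2.2529 = -5.632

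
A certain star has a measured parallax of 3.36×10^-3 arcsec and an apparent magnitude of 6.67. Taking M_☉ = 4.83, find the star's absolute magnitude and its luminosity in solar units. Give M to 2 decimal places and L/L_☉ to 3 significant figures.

M ≈ -0.70; L/L_☉ ≈ 163

d = 1/p = 1/3.36×10^-3″ = 297.6 pc
M = m − 5 log₁₀ d + 5 = 6.67 − 5·2.4737 + 5 = -0.698
M − M_☉ = -0.698 − 4.83 = -5.528
L/L_☉ = 10^(−0.4 × -5.528) = 162.7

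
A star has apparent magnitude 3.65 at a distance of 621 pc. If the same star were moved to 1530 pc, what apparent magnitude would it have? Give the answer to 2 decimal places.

Flux ∝ 1/d², so Δm = 5 log₁₀(d₂/d₁) = 5 log₁₀(1530/621) = 1.958
m₂ = m₁ + Δm = 3.65 + (1.958) = 5.608

m ≈ 5.61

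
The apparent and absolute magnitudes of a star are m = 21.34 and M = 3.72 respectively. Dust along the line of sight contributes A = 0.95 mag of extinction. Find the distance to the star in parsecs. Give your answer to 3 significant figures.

d ≈ 21600 pc

m − M = 5 log₁₀(d/10 pc) + A  ⇒  21.34 − (3.72) − 0.95 = 5 log₁₀(d/10)
16.670 = 5 log₁₀(d/10)
log₁₀ d = (m − M − A)/5 + 1 = 4.3340
d = 10^4.3340 = 21580 pc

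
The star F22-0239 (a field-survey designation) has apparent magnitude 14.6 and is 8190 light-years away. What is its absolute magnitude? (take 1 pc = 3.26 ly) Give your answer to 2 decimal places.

M ≈ 2.60

d = 8190 ly / 3.26 = 2512 pc
5 log₁₀(d/10 pc) = 5 log₁₀(2512) − 5 = 12.000
M = m − 5 log₁₀(d/10) = 14.6 − 12.000 = 2.600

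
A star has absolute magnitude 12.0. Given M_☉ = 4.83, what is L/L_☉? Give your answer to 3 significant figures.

M − M_☉ = 12.0 − 4.83 = 7.170
L/L_☉ = 10^(−0.4 (M − M_☉)) = 10^-2.868 = 1.355×10^-3

L/L_☉ ≈ 1.36×10^-3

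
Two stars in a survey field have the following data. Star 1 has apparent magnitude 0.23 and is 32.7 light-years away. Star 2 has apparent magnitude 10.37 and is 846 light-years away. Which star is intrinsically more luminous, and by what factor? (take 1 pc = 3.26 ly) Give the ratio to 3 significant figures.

Star 1: d = 32.7 ly / 3.26 = 10.03 pc
Star 1: M = m − 5 log₁₀ d + 5 = 0.23 − 5·1.0013 + 5 = 0.223
Star 2: d = 846 ly / 3.26 = 259.5 pc
Star 2: M = m − 5 log₁₀ d + 5 = 10.37 − 5·2.4142 + 5 = 3.299
ΔM = M_1 − M_2 = 0.223 − (3.299) = -3.076; smaller M is more luminous → Star 1.
L ratio = 10^(0.4 |ΔM|) = 10^1.230 = 17.00

Star 1 is more luminous, by a factor of 17.0.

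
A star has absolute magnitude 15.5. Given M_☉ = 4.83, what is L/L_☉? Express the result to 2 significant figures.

L/L_☉ ≈ 5.4×10^-5

M − M_☉ = 15.5 − 4.83 = 10.670
L/L_☉ = 10^(−0.4 (M − M_☉)) = 10^-4.268 = 5.395×10^-5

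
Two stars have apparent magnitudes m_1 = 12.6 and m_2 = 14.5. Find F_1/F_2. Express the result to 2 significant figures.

F_1/F_2 ≈ 5.8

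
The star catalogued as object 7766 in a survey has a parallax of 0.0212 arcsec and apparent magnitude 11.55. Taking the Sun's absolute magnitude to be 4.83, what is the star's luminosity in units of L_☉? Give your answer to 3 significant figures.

d = 1/p = 1/0.0212″ = 47.17 pc
M = m − 5 log₁₀ d + 5 = 11.55 − 5·1.6737 + 5 = 8.182
M − M_☉ = 8.182 − 4.83 = 3.352
L/L_☉ = 10^(−0.4 × 3.352) = 0.04564

L/L_☉ ≈ 0.0456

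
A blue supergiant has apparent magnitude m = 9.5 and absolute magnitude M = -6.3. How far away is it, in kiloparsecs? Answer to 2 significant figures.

d ≈ 14 kpc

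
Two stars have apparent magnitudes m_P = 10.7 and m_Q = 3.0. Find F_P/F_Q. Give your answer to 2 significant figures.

F_P/F_Q ≈ 8.3×10^-4

Magnitude difference = 7.7
Flux ratio = 10^(−0.4 Δm) = 10^(−0.4 × 7.7) = 10^-3.080 = 8.318×10^-4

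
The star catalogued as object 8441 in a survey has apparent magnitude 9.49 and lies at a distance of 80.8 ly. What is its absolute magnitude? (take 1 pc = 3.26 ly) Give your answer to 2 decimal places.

d = 80.8 ly / 3.26 = 24.79 pc
5 log₁₀(d/10 pc) = 5 log₁₀(24.79) − 5 = 1.971
M = m − 5 log₁₀(d/10) = 9.49 − 1.971 = 7.519

M ≈ 7.52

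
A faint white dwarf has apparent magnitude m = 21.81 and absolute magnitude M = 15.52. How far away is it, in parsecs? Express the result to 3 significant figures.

d ≈ 181 pc

Distance modulus: m − M = 21.81 − (15.52) = 6.290
m − M = 5 log₁₀ d − 5
log₁₀ d = (m − M)/5 + 1 = 2.2580
d = 10^2.2580 = 181.1 pc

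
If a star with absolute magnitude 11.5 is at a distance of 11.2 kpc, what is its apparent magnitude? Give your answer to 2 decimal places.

d = 11.2 kpc = 11200 pc
m = M + 5 log₁₀ d − 5 = 11.5 + 5·4.0492 − 5 = 26.746

m ≈ 26.75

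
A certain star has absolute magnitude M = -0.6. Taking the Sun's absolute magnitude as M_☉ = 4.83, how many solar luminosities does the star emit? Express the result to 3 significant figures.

L/L_☉ ≈ 149

M − M_☉ = -0.6 − 4.83 = -5.430
L/L_☉ = 10^(−0.4 (M − M_☉)) = 10^2.172 = 148.6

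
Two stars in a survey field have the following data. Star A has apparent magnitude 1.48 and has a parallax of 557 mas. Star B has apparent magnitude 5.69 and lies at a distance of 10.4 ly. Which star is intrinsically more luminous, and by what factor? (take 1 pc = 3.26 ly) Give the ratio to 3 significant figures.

Star A: p = 557 mas = 0.557″ → d = 1/p = 1.795 pc
Star A: M = m − 5 log₁₀ d + 5 = 1.48 − 5·0.2541 + 5 = 5.209
Star B: d = 10.4 ly / 3.26 = 3.190 pc
Star B: M = m − 5 log₁₀ d + 5 = 5.69 − 5·0.5038 + 5 = 8.171
ΔM = M_A − M_B = 5.209 − (8.171) = -2.962; smaller M is more luminous → Star A.
L ratio = 10^(0.4 |ΔM|) = 10^1.185 = 15.30

Star A is more luminous, by a factor of 15.3.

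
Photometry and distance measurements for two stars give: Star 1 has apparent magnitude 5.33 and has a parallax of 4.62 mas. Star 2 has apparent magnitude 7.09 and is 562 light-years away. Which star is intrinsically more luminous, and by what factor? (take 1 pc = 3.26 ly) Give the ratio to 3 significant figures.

Star 1 is more luminous, by a factor of 7.97.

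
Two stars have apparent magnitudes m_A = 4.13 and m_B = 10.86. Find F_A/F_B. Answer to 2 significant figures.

F_A/F_B ≈ 490

Δm = 4.13 − (10.86) = -6.73
Flux ratio = 10^(−0.4 Δm) = 10^(−0.4 × -6.73) = 10^2.692 = 492.0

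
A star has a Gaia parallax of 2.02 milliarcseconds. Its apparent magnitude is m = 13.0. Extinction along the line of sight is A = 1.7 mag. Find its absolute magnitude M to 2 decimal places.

p = 2.02 mas = 2.02×10^-3″ → d = 1/p = 495.0 pc
5 log₁₀(d/10 pc) = 5 log₁₀(495.0) − 5 = 8.473
M = m − 5 log₁₀(d/10) − A = 13.0 − 8.473 − 1.7 = 2.827

M ≈ 2.83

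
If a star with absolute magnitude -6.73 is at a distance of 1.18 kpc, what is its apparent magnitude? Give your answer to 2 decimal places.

d = 1.18 kpc = 1180 pc
m = M + 5 log₁₀ d − 5 = -6.73 + 5·3.0719 − 5 = 3.629

m ≈ 3.63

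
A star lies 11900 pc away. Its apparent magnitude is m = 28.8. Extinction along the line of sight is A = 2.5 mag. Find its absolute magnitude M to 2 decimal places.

5 log₁₀(d/10 pc) = 5 log₁₀(11900) − 5 = 15.378
M = m − 5 log₁₀(d/10) − A = 28.8 − 15.378 − 2.5 = 10.922

M ≈ 10.92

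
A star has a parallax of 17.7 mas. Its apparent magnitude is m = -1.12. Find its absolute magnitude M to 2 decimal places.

M ≈ -4.88

p = 17.7 mas = 0.0177″ → d = 1/p = 56.50 pc
5 log₁₀(d/10 pc) = 5 log₁₀(56.50) − 5 = 3.760
M = m − 5 log₁₀(d/10) = -1.12 − 3.760 = -4.880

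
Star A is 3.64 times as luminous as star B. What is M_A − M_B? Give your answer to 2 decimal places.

M_A − M_B ≈ -1.40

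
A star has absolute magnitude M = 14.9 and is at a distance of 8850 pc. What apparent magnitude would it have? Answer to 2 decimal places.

m ≈ 29.63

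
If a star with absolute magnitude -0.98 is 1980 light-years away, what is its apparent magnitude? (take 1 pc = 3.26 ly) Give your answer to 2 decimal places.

d = 1980 ly / 3.26 = 607.4 pc
m = M + 5 log₁₀ d − 5 = -0.98 + 5·2.7834 − 5 = 7.937

m ≈ 7.94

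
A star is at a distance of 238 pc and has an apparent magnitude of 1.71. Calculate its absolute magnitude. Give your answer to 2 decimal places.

M ≈ -5.17

5 log₁₀(d/10 pc) = 5 log₁₀(238.0) − 5 = 6.883
M = m − 5 log₁₀(d/10) = 1.71 − 6.883 = -5.173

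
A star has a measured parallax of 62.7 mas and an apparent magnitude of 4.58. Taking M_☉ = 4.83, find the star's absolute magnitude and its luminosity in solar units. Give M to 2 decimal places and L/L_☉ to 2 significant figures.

M ≈ 3.57; L/L_☉ ≈ 3.2

d = 1/p = 1000/62.7 mas = 15.95 pc
M = m − 5 log₁₀ d + 5 = 4.58 − 5·1.2027 + 5 = 3.566
M − M_☉ = 3.566 − 4.83 = -1.264
L/L_☉ = 10^(−0.4 × -1.264) = 3.202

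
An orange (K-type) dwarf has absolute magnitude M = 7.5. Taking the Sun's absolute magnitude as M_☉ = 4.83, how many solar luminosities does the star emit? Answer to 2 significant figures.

L/L_☉ ≈ 0.086

M − M_☉ = 7.5 − 4.83 = 2.670
L/L_☉ = 10^(−0.4 (M − M_☉)) = 10^-1.068 = 0.08551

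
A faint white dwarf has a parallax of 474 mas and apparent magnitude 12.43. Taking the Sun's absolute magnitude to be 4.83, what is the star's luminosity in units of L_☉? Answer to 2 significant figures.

d = 1/p = 1000/474 mas = 2.110 pc
M = m − 5 log₁₀ d + 5 = 12.43 − 5·0.3242 + 5 = 15.809
M − M_☉ = 15.809 − 4.83 = 10.979
L/L_☉ = 10^(−0.4 × 10.979) = 4.059×10^-5

L/L_☉ ≈ 4.1×10^-5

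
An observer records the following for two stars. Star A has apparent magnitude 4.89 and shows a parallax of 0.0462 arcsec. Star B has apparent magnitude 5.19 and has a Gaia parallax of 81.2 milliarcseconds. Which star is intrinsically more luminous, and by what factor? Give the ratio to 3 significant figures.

Star A: d = 1/p = 1/0.0462″ = 21.65 pc
Star A: M = m − 5 log₁₀ d + 5 = 4.89 − 5·1.3354 + 5 = 3.213
Star B: p = 81.2 mas = 0.0812″ → d = 1/p = 12.32 pc
Star B: M = m − 5 log₁₀ d + 5 = 5.19 − 5·1.0904 + 5 = 4.738
ΔM = M_A − M_B = 3.213 − (4.738) = -1.525; smaller M is more luminous → Star A.
L ratio = 10^(0.4 |ΔM|) = 10^0.610 = 4.072

Star A is more luminous, by a factor of 4.07.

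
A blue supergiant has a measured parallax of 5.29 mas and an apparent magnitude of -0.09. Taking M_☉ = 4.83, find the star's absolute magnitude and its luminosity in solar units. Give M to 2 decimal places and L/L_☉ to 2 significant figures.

d = 1/p = 1000/5.29 mas = 189.0 pc
M = m − 5 log₁₀ d + 5 = -0.09 − 5·2.2765 + 5 = -6.473
M − M_☉ = -6.473 − 4.83 = -11.303
L/L_☉ = 10^(−0.4 × -11.303) = 33200

M ≈ -6.47; L/L_☉ ≈ 33000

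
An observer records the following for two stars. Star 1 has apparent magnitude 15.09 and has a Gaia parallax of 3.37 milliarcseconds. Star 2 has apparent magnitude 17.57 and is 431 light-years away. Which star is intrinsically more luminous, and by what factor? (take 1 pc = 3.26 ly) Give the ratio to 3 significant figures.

Star 1: p = 3.37 mas = 3.37×10^-3″ → d = 1/p = 296.7 pc
Star 1: M = m − 5 log₁₀ d + 5 = 15.09 − 5·2.4724 + 5 = 7.728
Star 2: d = 431 ly / 3.26 = 132.2 pc
Star 2: M = m − 5 log₁₀ d + 5 = 17.57 − 5·2.1213 + 5 = 11.964
ΔM = M_1 − M_2 = 7.728 − (11.964) = -4.236; smaller M is more luminous → Star 1.
L ratio = 10^(0.4 |ΔM|) = 10^1.694 = 49.46

Star 1 is more luminous, by a factor of 49.5.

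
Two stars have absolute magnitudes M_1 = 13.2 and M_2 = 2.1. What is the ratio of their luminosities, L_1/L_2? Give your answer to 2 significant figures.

L_1/L_2 ≈ 3.6×10^-5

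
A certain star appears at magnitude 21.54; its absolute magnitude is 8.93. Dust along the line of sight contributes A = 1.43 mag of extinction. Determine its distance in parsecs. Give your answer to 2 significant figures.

d ≈ 1700 pc

m − M = 5 log₁₀(d/10 pc) + A  ⇒  21.54 − (8.93) − 1.43 = 5 log₁₀(d/10)
11.180 = 5 log₁₀(d/10)
log₁₀ d = (m − M − A)/5 + 1 = 3.2360
d = 10^3.2360 = 1722 pc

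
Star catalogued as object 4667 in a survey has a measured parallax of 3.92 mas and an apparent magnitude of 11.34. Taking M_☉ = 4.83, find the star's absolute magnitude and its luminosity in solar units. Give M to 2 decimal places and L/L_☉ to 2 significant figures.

d = 1/p = 1000/3.92 mas = 255.1 pc
M = m − 5 log₁₀ d + 5 = 11.34 − 5·2.4067 + 5 = 4.306
M − M_☉ = 4.306 − 4.83 = -0.524
L/L_☉ = 10^(−0.4 × -0.524) = 1.620

M ≈ 4.31; L/L_☉ ≈ 1.6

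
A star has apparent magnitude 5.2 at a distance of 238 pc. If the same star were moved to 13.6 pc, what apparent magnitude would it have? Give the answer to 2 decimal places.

m ≈ -1.02

Flux ∝ 1/d², so Δm = 5 log₁₀(d₂/d₁) = 5 log₁₀(13.6/238) = -6.215
m₂ = m₁ + Δm = 5.2 + (-6.215) = -1.015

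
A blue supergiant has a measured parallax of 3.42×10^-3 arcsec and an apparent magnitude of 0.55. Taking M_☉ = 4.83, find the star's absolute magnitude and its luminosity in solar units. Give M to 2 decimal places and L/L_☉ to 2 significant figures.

M ≈ -6.78; L/L_☉ ≈ 44000

d = 1/p = 1/3.42×10^-3″ = 292.4 pc
M = m − 5 log₁₀ d + 5 = 0.55 − 5·2.4660 + 5 = -6.780
M − M_☉ = -6.780 − 4.83 = -11.610
L/L_☉ = 10^(−0.4 × -11.610) = 44050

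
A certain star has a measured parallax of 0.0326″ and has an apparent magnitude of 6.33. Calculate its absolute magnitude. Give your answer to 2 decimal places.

M ≈ 3.90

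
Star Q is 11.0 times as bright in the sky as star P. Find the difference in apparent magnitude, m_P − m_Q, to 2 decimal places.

m_P − m_Q ≈ 2.60

Pogson: Δm = −2.5 log₁₀(ratio) = −2.5 log₁₀(11.0) = −2.5 × 1.0414 = -2.603
Star Q is brighter so has the smaller magnitude: m_P − m_Q is positive.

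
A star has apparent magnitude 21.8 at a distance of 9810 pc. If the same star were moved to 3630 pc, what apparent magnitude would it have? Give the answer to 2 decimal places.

m ≈ 19.64

Flux ∝ 1/d², so Δm = 5 log₁₀(d₂/d₁) = 5 log₁₀(3630/9810) = -2.159
m₂ = m₁ + Δm = 21.8 + (-2.159) = 19.641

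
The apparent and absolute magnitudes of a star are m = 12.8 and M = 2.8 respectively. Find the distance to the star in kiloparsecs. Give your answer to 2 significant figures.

Distance modulus: m − M = 12.8 − (2.8) = 10.000
m − M = 5 log₁₀ d − 5
log₁₀ d = (m − M)/5 + 1 = 3.0000
d = 10^3.0000 = 1000 pc
= 1.000 kpc

d ≈ 1.0 kpc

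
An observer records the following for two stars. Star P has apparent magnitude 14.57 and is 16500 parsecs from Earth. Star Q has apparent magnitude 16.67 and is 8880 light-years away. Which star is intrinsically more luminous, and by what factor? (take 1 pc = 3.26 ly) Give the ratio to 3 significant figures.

Star P is more luminous, by a factor of 254.

Star P: M = m − 5 log₁₀ d + 5 = 14.57 − 5·4.2175 + 5 = -1.517
Star Q: d = 8880 ly / 3.26 = 2724 pc
Star Q: M = m − 5 log₁₀ d + 5 = 16.67 − 5·3.4352 + 5 = 4.494
ΔM = M_P − M_Q = -1.517 − (4.494) = -6.011; smaller M is more luminous → Star P.
L ratio = 10^(0.4 |ΔM|) = 10^2.405 = 253.8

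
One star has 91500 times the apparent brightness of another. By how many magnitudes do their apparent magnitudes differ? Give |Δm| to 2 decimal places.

Pogson: Δm = −2.5 log₁₀(ratio) = −2.5 log₁₀(91500) = −2.5 × 4.9614 = -12.404

|Δm| ≈ 12.40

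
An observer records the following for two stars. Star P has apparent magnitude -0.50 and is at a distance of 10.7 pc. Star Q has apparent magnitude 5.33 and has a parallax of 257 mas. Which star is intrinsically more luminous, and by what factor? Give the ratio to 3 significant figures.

Star P is more luminous, by a factor of 1620.

Star P: M = m − 5 log₁₀ d + 5 = -0.50 − 5·1.0294 + 5 = -0.647
Star Q: p = 257 mas = 0.257″ → d = 1/p = 3.891 pc
Star Q: M = m − 5 log₁₀ d + 5 = 5.33 − 5·0.5901 + 5 = 7.380
ΔM = M_P − M_Q = -0.647 − (7.380) = -8.027; smaller M is more luminous → Star P.
L ratio = 10^(0.4 |ΔM|) = 10^3.211 = 1624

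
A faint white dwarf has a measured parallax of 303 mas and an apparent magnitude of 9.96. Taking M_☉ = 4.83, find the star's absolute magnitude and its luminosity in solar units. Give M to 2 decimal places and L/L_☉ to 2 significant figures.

M ≈ 12.37; L/L_☉ ≈ 9.7×10^-4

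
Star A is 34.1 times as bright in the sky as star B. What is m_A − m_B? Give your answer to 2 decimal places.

m_A − m_B ≈ -3.83

Pogson: Δm = −2.5 log₁₀(ratio) = −2.5 log₁₀(34.1) = −2.5 × 1.5328 = -3.832
Star A is brighter, so it has the smaller magnitude: the difference is negative.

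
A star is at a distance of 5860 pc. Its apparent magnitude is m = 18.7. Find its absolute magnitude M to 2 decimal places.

5 log₁₀(d/10 pc) = 5 log₁₀(5860) − 5 = 13.839
M = m − 5 log₁₀(d/10) = 18.7 − 13.839 = 4.861

M ≈ 4.86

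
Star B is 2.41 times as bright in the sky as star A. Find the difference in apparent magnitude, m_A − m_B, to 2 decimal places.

m_A − m_B ≈ 0.96

Pogson: Δm = −2.5 log₁₀(ratio) = −2.5 log₁₀(2.41) = −2.5 × 0.3820 = -0.955
Star B is brighter so has the smaller magnitude: m_A − m_B is positive.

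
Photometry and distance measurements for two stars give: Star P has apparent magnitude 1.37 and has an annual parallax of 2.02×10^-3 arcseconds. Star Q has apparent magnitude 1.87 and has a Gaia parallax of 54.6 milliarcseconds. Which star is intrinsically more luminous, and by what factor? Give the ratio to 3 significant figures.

Star P is more luminous, by a factor of 1160.

Star P: d = 1/p = 1/2.02×10^-3″ = 495.0 pc
Star P: M = m − 5 log₁₀ d + 5 = 1.37 − 5·2.6946 + 5 = -7.103
Star Q: p = 54.6 mas = 0.0546″ → d = 1/p = 18.32 pc
Star Q: M = m − 5 log₁₀ d + 5 = 1.87 − 5·1.2628 + 5 = 0.556
ΔM = M_P − M_Q = -7.103 − (0.556) = -7.659; smaller M is more luminous → Star P.
L ratio = 10^(0.4 |ΔM|) = 10^3.064 = 1158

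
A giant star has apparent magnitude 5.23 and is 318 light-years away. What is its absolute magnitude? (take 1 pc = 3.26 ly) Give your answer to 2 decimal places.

d = 318 ly / 3.26 = 97.55 pc
5 log₁₀(d/10 pc) = 5 log₁₀(97.55) − 5 = 4.946
M = m − 5 log₁₀(d/10) = 5.23 − 4.946 = 0.284

M ≈ 0.28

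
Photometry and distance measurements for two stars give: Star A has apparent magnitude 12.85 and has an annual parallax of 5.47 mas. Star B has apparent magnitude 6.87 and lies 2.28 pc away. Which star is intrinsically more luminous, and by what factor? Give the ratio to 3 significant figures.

Star A is more luminous, by a factor of 26.1.

Star A: p = 5.47 mas = 5.47×10^-3″ → d = 1/p = 182.8 pc
Star A: M = m − 5 log₁₀ d + 5 = 12.85 − 5·2.2620 + 5 = 6.540
Star B: M = m − 5 log₁₀ d + 5 = 6.87 − 5·0.3579 + 5 = 10.080
ΔM = M_A − M_B = 6.540 − (10.080) = -3.540; smaller M is more luminous → Star A.
L ratio = 10^(0.4 |ΔM|) = 10^1.416 = 26.07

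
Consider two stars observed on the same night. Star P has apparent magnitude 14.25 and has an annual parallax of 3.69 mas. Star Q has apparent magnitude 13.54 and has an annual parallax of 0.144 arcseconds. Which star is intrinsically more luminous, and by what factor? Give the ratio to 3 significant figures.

Star P: p = 3.69 mas = 3.69×10^-3″ → d = 1/p = 271.0 pc
Star P: M = m − 5 log₁₀ d + 5 = 14.25 − 5·2.4330 + 5 = 7.085
Star Q: d = 1/p = 1/0.144″ = 6.944 pc
Star Q: M = m − 5 log₁₀ d + 5 = 13.54 − 5·0.8416 + 5 = 14.332
ΔM = M_P − M_Q = 7.085 − (14.332) = -7.247; smaller M is more luminous → Star P.
L ratio = 10^(0.4 |ΔM|) = 10^2.899 = 791.9

Star P is more luminous, by a factor of 792.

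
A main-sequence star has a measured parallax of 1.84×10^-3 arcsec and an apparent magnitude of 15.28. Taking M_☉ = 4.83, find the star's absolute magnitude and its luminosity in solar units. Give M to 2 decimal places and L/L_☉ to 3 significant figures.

M ≈ 6.60; L/L_☉ ≈ 0.195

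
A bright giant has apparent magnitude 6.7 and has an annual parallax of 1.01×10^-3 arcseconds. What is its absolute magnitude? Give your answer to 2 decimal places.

d = 1/p = 1/1.01×10^-3″ = 990.1 pc
5 log₁₀(d/10 pc) = 5 log₁₀(990.1) − 5 = 9.978
M = m − 5 log₁₀(d/10) = 6.7 − 9.978 = -3.278

M ≈ -3.28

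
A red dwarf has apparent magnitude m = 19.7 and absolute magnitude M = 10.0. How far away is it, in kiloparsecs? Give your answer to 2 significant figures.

d ≈ 0.87 kpc

Distance modulus: m − M = 19.7 − (10.0) = 9.700
m − M = 5 log₁₀ d − 5
log₁₀ d = (m − M)/5 + 1 = 2.9400
d = 10^2.9400 = 871.0 pc
= 0.8710 kpc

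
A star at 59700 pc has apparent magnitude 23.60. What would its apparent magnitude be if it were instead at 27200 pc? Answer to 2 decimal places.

m ≈ 21.89

Flux ∝ 1/d², so Δm = 5 log₁₀(d₂/d₁) = 5 log₁₀(27200/59700) = -1.707
m₂ = m₁ + Δm = 23.60 + (-1.707) = 21.893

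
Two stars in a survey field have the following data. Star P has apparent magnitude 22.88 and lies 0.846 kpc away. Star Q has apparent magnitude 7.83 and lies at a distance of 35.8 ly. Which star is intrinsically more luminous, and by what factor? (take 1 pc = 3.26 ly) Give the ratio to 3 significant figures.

Star Q is more luminous, by a factor of 176.

Star P: d = 0.846 kpc = 846.0 pc
Star P: M = m − 5 log₁₀ d + 5 = 22.88 − 5·2.9274 + 5 = 13.243
Star Q: d = 35.8 ly / 3.26 = 10.98 pc
Star Q: M = m − 5 log₁₀ d + 5 = 7.83 − 5·1.0407 + 5 = 7.627
ΔM = M_P − M_Q = 13.243 − (7.627) = 5.616; smaller M is more luminous → Star Q.
L ratio = 10^(0.4 |ΔM|) = 10^2.247 = 176.4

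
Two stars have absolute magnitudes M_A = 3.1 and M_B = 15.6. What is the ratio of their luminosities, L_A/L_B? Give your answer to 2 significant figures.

ΔM = M_A − M_B = -12.5
L_A/L_B = 10^(−0.4 ΔM) = 10^5.000 = 100000

L_A/L_B ≈ 100000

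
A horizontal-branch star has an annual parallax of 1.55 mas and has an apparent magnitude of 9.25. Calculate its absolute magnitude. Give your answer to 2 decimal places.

M ≈ 0.20

p = 1.55 mas = 1.55×10^-3″ → d = 1/p = 645.2 pc
5 log₁₀(d/10 pc) = 5 log₁₀(645.2) − 5 = 9.048
M = m − 5 log₁₀(d/10) = 9.25 − 9.048 = 0.202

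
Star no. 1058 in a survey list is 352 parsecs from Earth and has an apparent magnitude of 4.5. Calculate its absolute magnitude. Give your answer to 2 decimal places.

M ≈ -3.23

5 log₁₀(d/10 pc) = 5 log₁₀(352.0) − 5 = 7.733
M = m − 5 log₁₀(d/10) = 4.5 − 7.733 = -3.233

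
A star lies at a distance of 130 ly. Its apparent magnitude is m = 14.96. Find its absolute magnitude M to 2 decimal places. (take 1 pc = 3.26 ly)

M ≈ 11.96

d = 130 ly / 3.26 = 39.88 pc
5 log₁₀(d/10 pc) = 5 log₁₀(39.88) − 5 = 3.004
M = m − 5 log₁₀(d/10) = 14.96 − 3.004 = 11.956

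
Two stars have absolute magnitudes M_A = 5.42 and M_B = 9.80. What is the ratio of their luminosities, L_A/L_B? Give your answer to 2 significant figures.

ΔM = M_A − M_B = -4.38
L_A/L_B = 10^(−0.4 ΔM) = 10^1.752 = 56.49

L_A/L_B ≈ 56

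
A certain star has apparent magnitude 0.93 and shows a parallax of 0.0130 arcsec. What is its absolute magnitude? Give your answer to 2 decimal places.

d = 1/p = 1/0.0130″ = 76.92 pc
5 log₁₀(d/10 pc) = 5 log₁₀(76.92) − 5 = 4.430
M = m − 5 log₁₀(d/10) = 0.93 − 4.430 = -3.500

M ≈ -3.50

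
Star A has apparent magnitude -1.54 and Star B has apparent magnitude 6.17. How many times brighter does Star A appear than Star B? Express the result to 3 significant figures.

Δm = -1.54 − (6.17) = -7.71
Flux ratio = 10^(−0.4 Δm) = 10^(−0.4 × -7.71) = 10^3.084 = 1213

1210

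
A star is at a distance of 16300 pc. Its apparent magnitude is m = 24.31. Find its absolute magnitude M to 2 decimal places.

5 log₁₀(d/10 pc) = 5 log₁₀(16300) − 5 = 16.061
M = m − 5 log₁₀(d/10) = 24.31 − 16.061 = 8.249

M ≈ 8.25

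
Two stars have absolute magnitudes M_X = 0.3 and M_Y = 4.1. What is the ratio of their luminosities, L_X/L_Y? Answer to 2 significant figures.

L_X/L_Y ≈ 33

ΔM = M_X − M_Y = -3.8
L_X/L_Y = 10^(−0.4 ΔM) = 10^1.520 = 33.11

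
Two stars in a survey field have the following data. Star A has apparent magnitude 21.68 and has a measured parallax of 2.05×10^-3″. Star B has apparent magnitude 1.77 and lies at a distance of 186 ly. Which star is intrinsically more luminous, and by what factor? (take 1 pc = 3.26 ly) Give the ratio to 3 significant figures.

Star A: d = 1/p = 1/2.05×10^-3″ = 487.8 pc
Star A: M = m − 5 log₁₀ d + 5 = 21.68 − 5·2.6882 + 5 = 13.239
Star B: d = 186 ly / 3.26 = 57.06 pc
Star B: M = m − 5 log₁₀ d + 5 = 1.77 − 5·1.7563 + 5 = -2.011
ΔM = M_A − M_B = 13.239 − (-2.011) = 15.250; smaller M is more luminous → Star B.
L ratio = 10^(0.4 |ΔM|) = 10^6.100 = 1.259×10^6

Star B is more luminous, by a factor of 1.26×10^6.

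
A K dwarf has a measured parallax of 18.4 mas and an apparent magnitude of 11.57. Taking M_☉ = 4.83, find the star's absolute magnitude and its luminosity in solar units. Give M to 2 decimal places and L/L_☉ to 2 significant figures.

M ≈ 7.89; L/L_☉ ≈ 0.059

d = 1/p = 1000/18.4 mas = 54.35 pc
M = m − 5 log₁₀ d + 5 = 11.57 − 5·1.7352 + 5 = 7.894
M − M_☉ = 7.894 − 4.83 = 3.064
L/L_☉ = 10^(−0.4 × 3.064) = 0.05948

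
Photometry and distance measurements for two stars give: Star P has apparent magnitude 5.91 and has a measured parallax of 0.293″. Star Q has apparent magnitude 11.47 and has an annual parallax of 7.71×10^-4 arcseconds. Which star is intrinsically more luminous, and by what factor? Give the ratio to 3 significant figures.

Star Q is more luminous, by a factor of 862.

Star P: d = 1/p = 1/0.293″ = 3.413 pc
Star P: M = m − 5 log₁₀ d + 5 = 5.91 − 5·0.5331 + 5 = 8.244
Star Q: d = 1/p = 1/7.71×10^-4″ = 1297 pc
Star Q: M = m − 5 log₁₀ d + 5 = 11.47 − 5·3.1129 + 5 = 0.905
ΔM = M_P − M_Q = 8.244 − (0.905) = 7.339; smaller M is more luminous → Star Q.
L ratio = 10^(0.4 |ΔM|) = 10^2.936 = 862.2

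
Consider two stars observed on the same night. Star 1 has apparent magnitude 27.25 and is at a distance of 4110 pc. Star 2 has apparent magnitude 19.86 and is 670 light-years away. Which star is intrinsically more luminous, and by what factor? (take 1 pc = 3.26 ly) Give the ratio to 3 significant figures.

Star 1: M = m − 5 log₁₀ d + 5 = 27.25 − 5·3.6138 + 5 = 14.181
Star 2: d = 670 ly / 3.26 = 205.5 pc
Star 2: M = m − 5 log₁₀ d + 5 = 19.86 − 5·2.3129 + 5 = 13.296
ΔM = M_1 − M_2 = 14.181 − (13.296) = 0.885; smaller M is more luminous → Star 2.
L ratio = 10^(0.4 |ΔM|) = 10^0.354 = 2.260

Star 2 is more luminous, by a factor of 2.26.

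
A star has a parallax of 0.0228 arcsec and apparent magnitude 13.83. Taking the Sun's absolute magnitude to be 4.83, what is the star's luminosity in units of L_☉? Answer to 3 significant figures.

L/L_☉ ≈ 4.83×10^-3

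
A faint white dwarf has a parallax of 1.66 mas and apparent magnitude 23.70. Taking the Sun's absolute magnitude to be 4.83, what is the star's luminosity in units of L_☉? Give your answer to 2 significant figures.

d = 1/p = 1000/1.66 mas = 602.4 pc
M = m − 5 log₁₀ d + 5 = 23.70 − 5·2.7799 + 5 = 14.801
M − M_☉ = 14.801 − 4.83 = 9.971
L/L_☉ = 10^(−0.4 × 9.971) = 1.028×10^-4

L/L_☉ ≈ 1.0×10^-4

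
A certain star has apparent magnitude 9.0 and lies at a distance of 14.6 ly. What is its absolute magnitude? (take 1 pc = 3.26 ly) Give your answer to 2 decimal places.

M ≈ 10.74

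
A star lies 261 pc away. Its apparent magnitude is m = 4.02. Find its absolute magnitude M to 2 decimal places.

M ≈ -3.06

5 log₁₀(d/10 pc) = 5 log₁₀(261.0) − 5 = 7.083
M = m − 5 log₁₀(d/10) = 4.02 − 7.083 = -3.063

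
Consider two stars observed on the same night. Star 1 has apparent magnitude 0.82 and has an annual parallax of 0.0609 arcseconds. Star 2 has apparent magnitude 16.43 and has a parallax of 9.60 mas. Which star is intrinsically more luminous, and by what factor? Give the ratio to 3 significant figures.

Star 1 is more luminous, by a factor of 43600.

Star 1: d = 1/p = 1/0.0609″ = 16.42 pc
Star 1: M = m − 5 log₁₀ d + 5 = 0.82 − 5·1.2154 + 5 = -0.257
Star 2: p = 9.60 mas = 9.60×10^-3″ → d = 1/p = 104.2 pc
Star 2: M = m − 5 log₁₀ d + 5 = 16.43 − 5·2.0177 + 5 = 11.341
ΔM = M_1 − M_2 = -0.257 − (11.341) = -11.598; smaller M is more luminous → Star 1.
L ratio = 10^(0.4 |ΔM|) = 10^4.639 = 43580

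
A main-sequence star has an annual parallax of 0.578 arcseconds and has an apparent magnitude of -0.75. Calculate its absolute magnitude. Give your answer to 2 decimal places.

M ≈ 3.06

d = 1/p = 1/0.578″ = 1.730 pc
5 log₁₀(d/10 pc) = 5 log₁₀(1.730) − 5 = -3.810
M = m − 5 log₁₀(d/10) = -0.75 + 3.810 = 3.060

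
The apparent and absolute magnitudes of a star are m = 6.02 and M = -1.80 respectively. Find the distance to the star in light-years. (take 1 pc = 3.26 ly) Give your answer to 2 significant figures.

μ = m − M = 7.820
m − M = 5 log₁₀ d − 5
log₁₀ d = (m − M)/5 + 1 = 2.5640
d = 10^2.5640 = 366.4 pc
= 1195 ly

d ≈ 1200 ly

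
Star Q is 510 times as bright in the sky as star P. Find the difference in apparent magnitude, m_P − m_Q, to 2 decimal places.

Pogson: Δm = −2.5 log₁₀(ratio) = −2.5 log₁₀(510) = −2.5 × 2.7076 = -6.769
Star Q is brighter so has the smaller magnitude: m_P − m_Q is positive.

m_P − m_Q ≈ 6.77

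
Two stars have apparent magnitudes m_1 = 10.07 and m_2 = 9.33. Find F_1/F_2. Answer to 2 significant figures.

F_1/F_2 ≈ 0.51

Magnitude difference = 0.74
Flux ratio = 10^(−0.4 Δm) = 10^(−0.4 × 0.74) = 10^-0.296 = 0.5058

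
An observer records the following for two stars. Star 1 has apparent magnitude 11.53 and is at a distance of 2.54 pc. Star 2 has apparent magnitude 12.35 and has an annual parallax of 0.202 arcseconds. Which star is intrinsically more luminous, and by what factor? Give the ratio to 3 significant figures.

Star 2 is more luminous, by a factor of 1.78.

Star 1: M = m − 5 log₁₀ d + 5 = 11.53 − 5·0.4048 + 5 = 14.506
Star 2: d = 1/p = 1/0.202″ = 4.950 pc
Star 2: M = m − 5 log₁₀ d + 5 = 12.35 − 5·0.6946 + 5 = 13.877
ΔM = M_1 − M_2 = 14.506 − (13.877) = 0.629; smaller M is more luminous → Star 2.
L ratio = 10^(0.4 |ΔM|) = 10^0.252 = 1.785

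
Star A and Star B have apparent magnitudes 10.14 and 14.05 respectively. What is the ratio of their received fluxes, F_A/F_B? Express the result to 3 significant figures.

F_A/F_B ≈ 36.6

Δm = 10.14 − (14.05) = -3.91
Flux ratio = 10^(−0.4 Δm) = 10^(−0.4 × -3.91) = 10^1.564 = 36.64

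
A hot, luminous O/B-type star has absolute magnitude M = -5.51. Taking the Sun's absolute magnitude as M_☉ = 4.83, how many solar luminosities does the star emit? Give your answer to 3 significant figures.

L/L_☉ ≈ 13700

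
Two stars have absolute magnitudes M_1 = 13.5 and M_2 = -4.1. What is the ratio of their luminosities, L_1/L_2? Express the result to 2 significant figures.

L_1/L_2 ≈ 9.1×10^-8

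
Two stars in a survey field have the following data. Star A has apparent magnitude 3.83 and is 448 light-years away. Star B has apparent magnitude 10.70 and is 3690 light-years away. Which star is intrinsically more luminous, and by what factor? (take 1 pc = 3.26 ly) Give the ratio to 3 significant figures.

Star A: d = 448 ly / 3.26 = 137.4 pc
Star A: M = m − 5 log₁₀ d + 5 = 3.83 − 5·2.1381 + 5 = -1.860
Star B: d = 3690 ly / 3.26 = 1132 pc
Star B: M = m − 5 log₁₀ d + 5 = 10.70 − 5·3.0538 + 5 = 0.431
ΔM = M_A − M_B = -1.860 − (0.431) = -2.291; smaller M is more luminous → Star A.
L ratio = 10^(0.4 |ΔM|) = 10^0.917 = 8.251

Star A is more luminous, by a factor of 8.25.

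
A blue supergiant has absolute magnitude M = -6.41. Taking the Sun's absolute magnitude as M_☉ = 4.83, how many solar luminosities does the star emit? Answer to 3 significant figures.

L/L_☉ ≈ 31300

M − M_☉ = -6.41 − 4.83 = -11.240
L/L_☉ = 10^(−0.4 (M − M_☉)) = 10^4.496 = 31330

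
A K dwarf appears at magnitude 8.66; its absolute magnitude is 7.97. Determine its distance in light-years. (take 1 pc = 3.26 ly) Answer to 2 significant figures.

d ≈ 45 ly

Distance modulus: m − M = 8.66 − (7.97) = 0.690
m − M = 5 log₁₀ d − 5
log₁₀ d = (m − M)/5 + 1 = 1.1380
d = 10^1.1380 = 13.74 pc
= 44.79 ly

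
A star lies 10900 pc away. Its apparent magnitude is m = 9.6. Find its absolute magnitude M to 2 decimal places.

5 log₁₀(d/10 pc) = 5 log₁₀(10900) − 5 = 15.187
M = m − 5 log₁₀(d/10) = 9.6 − 15.187 = -5.587

M ≈ -5.59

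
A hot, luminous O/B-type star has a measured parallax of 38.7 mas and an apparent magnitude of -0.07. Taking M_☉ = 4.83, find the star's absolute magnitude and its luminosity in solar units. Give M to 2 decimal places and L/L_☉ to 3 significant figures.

d = 1/p = 1000/38.7 mas = 25.84 pc
M = m − 5 log₁₀ d + 5 = -0.07 − 5·1.4123 + 5 = -2.131
M − M_☉ = -2.131 − 4.83 = -6.961
L/L_☉ = 10^(−0.4 × -6.961) = 608.9

M ≈ -2.13; L/L_☉ ≈ 609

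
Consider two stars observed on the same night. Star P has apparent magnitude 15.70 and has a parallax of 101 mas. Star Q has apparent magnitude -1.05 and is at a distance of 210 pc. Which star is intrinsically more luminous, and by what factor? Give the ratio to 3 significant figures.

Star P: p = 101 mas = 0.101″ → d = 1/p = 9.901 pc
Star P: M = m − 5 log₁₀ d + 5 = 15.70 − 5·0.9957 + 5 = 15.722
Star Q: M = m − 5 log₁₀ d + 5 = -1.05 − 5·2.3222 + 5 = -7.661
ΔM = M_P − M_Q = 15.722 − (-7.661) = 23.383; smaller M is more luminous → Star Q.
L ratio = 10^(0.4 |ΔM|) = 10^9.353 = 2.255×10^9

Star Q is more luminous, by a factor of 2.25×10^9.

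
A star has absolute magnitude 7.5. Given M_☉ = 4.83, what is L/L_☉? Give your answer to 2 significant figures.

L/L_☉ ≈ 0.086

M − M_☉ = 7.5 − 4.83 = 2.670
L/L_☉ = 10^(−0.4 (M − M_☉)) = 10^-1.068 = 0.08551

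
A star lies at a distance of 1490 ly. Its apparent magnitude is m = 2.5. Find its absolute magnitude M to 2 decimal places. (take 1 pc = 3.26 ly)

d = 1490 ly / 3.26 = 457.1 pc
5 log₁₀(d/10 pc) = 5 log₁₀(457.1) − 5 = 8.300
M = m − 5 log₁₀(d/10) = 2.5 − 8.300 = -5.800

M ≈ -5.80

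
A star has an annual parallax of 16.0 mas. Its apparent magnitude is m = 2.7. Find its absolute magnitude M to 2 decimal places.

p = 16.0 mas = 0.0160″ → d = 1/p = 62.50 pc
5 log₁₀(d/10 pc) = 5 log₁₀(62.50) − 5 = 3.979
M = m − 5 log₁₀(d/10) = 2.7 − 3.979 = -1.279

M ≈ -1.28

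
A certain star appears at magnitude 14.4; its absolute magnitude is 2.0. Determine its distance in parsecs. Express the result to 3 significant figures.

Distance modulus: m − M = 14.4 − (2.0) = 12.400
m − M = 5 log₁₀ d − 5
log₁₀ d = (m − M)/5 + 1 = 3.4800
d = 10^3.4800 = 3020 pc

d ≈ 3020 pc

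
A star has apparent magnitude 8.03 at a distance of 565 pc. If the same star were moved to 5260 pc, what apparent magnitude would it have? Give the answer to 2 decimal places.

m ≈ 12.87

Flux ∝ 1/d², so Δm = 5 log₁₀(d₂/d₁) = 5 log₁₀(5260/565) = 4.845
m₂ = m₁ + Δm = 8.03 + (4.845) = 12.875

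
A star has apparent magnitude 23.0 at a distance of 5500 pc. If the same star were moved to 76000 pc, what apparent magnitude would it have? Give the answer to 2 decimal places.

m ≈ 28.70

Flux ∝ 1/d², so Δm = 5 log₁₀(d₂/d₁) = 5 log₁₀(76000/5500) = 5.702
m₂ = m₁ + Δm = 23.0 + (5.702) = 28.702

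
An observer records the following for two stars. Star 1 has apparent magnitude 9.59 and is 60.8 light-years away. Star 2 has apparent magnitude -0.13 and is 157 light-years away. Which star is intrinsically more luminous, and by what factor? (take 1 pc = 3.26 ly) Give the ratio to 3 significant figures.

Star 2 is more luminous, by a factor of 51500.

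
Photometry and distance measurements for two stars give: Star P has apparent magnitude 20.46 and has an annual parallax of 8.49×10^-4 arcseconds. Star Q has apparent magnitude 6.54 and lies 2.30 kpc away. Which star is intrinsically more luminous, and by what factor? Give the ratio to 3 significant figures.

Star Q is more luminous, by a factor of 1.41×10^6.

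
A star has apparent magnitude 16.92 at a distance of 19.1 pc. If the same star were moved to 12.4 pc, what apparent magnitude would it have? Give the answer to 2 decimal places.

Flux ∝ 1/d², so Δm = 5 log₁₀(d₂/d₁) = 5 log₁₀(12.4/19.1) = -0.938
m₂ = m₁ + Δm = 16.92 + (-0.938) = 15.982

m ≈ 15.98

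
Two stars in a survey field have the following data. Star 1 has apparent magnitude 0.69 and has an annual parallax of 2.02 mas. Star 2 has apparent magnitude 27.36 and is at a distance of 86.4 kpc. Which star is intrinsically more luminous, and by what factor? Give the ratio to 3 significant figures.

Star 1 is more luminous, by a factor of 1.53×10^6.

Star 1: p = 2.02 mas = 2.02×10^-3″ → d = 1/p = 495.0 pc
Star 1: M = m − 5 log₁₀ d + 5 = 0.69 − 5·2.6946 + 5 = -7.783
Star 2: d = 86.4 kpc = 86400 pc
Star 2: M = m − 5 log₁₀ d + 5 = 27.36 − 5·4.9365 + 5 = 7.677
ΔM = M_1 − M_2 = -7.783 − (7.677) = -15.461; smaller M is more luminous → Star 1.
L ratio = 10^(0.4 |ΔM|) = 10^6.184 = 1.529×10^6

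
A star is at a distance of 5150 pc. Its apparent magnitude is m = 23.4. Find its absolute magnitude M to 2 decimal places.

M ≈ 9.84

5 log₁₀(d/10 pc) = 5 log₁₀(5150) − 5 = 13.559
M = m − 5 log₁₀(d/10) = 23.4 − 13.559 = 9.841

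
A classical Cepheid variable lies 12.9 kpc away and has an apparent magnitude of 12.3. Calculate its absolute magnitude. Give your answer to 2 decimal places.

d = 12.9 kpc = 12900 pc
5 log₁₀(d/10 pc) = 5 log₁₀(12900) − 5 = 15.553
M = m − 5 log₁₀(d/10) = 12.3 − 15.553 = -3.253

M ≈ -3.25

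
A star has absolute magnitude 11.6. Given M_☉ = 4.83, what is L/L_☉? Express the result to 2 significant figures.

L/L_☉ ≈ 2.0×10^-3

M − M_☉ = 11.6 − 4.83 = 6.770
L/L_☉ = 10^(−0.4 (M − M_☉)) = 10^-2.708 = 1.959×10^-3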